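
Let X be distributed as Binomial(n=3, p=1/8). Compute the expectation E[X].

For X ~ Binomial(n=3, p=1/8), the expected value is:
E[X] = \frac{3}{8}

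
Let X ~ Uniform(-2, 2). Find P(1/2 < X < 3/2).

P(1/2 < X < 3/2) = ∫_{1/2}^{3/2} f(x) dx
where f(x) = \frac{1}{4}
= \frac{1}{4}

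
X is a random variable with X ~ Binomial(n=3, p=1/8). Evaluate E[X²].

Using the identity E[X²] = Var(X) + (E[X])²:
E[X] = \frac{3}{8}
Var(X) = \frac{21}{64}
E[X²] = \frac{21}{64} + (\frac{3}{8})²
= \frac{15}{32}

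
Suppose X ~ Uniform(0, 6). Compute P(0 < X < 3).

P(0 < X < 3) = ∫_{0}^{3} f(x) dx
where f(x) = \frac{1}{6}
= \frac{1}{2}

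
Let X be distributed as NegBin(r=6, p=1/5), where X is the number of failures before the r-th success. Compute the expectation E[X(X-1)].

E[X(X-1)] = E[X² - X] = E[X²] - E[X]
E[X] = 24
E[X²] = Var(X) + (E[X])² = 120 + (24)² = 696
E[X(X-1)] = 696 - 24 = 672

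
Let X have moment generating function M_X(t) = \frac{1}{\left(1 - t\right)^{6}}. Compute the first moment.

To find E[X], compute M^(1)(0):
M^(1)(t) = \frac{6}{\left(1 - t\right)^{7}}
M^(1)(0) = 6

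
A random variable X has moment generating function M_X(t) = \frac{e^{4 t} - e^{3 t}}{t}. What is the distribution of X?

The MGF M(t) = \frac{e^{4 t} - e^{3 t}}{t} is the standard form for the Uniform distribution.
Comparing with the known MGF formula identifies: Uniform(3, 4)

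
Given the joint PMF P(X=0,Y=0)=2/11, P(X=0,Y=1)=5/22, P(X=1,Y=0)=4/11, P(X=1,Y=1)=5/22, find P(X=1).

P(X=1) = P(X=1,Y=0) + P(X=1,Y=1)
= 4/11 + 5/22
= 13/22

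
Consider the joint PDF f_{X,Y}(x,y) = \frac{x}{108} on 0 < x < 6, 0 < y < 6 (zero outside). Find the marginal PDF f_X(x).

f_X(x) = ∫_0^6 f(x,y) dy
= ∫_0^6 \frac{x}{108} dy
= \frac{x}{18} for 0 < x < 6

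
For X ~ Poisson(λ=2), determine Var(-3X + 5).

For X ~ Poisson(λ=2):
Var(X) = 2
Var(-3X + 5) = (-3)² × Var(X) = 9 × 2 = 18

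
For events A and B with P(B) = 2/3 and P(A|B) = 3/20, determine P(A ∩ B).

By definition, P(A|B) = P(A ∩ B) / P(B)
So P(A ∩ B) = P(A|B) × P(B)
= 3/20 × 2/3
= 1/10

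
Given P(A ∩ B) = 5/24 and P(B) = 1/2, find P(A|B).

P(A|B) = P(A ∩ B) / P(B)
= (5/24) / (1/2)
= 5/12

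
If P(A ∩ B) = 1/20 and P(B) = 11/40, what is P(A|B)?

P(A|B) = P(A ∩ B) / P(B)
= (1/20) / (11/40)
= 2/11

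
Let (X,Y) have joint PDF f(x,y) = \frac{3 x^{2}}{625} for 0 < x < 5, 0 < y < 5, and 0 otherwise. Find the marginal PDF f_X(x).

f_X(x) = ∫_0^5 f(x,y) dy
= ∫_0^5 \frac{3 x^{2}}{625} dy
= \frac{3 x^{2}}{125} for 0 < x < 5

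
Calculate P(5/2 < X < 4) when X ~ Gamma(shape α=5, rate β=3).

P(5/2 < X < 4) = ∫_{5/2}^{4} f(x) dx
where f(x) = \frac{81 x^{4} e^{- 3 x}}{8}
= - \frac{1237}{e^{12}} + \frac{30563}{128 e^{\frac{15}{2}}}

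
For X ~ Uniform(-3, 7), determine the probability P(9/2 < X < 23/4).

P(9/2 < X < 23/4) = ∫_{9/2}^{23/4} f(x) dx
where f(x) = \frac{1}{10}
= \frac{1}{8}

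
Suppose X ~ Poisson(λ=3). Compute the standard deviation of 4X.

For X ~ Poisson(λ=3):
Var(X) = 3
SD(X) = √(Var(X)) = √(3) = \sqrt{3}
SD(4X) = |4| × SD(X) = 4 × \sqrt{3} = 4 \sqrt{3}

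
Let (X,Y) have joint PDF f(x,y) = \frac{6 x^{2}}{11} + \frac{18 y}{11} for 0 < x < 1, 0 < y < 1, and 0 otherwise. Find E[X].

E[X] = ∫_0^1 ∫_0^1 x × f(x,y) dy dx
= ∫_0^1 ∫_0^1 x × (\frac{6 x^{2}}{11} + \frac{18 y}{11}) dy dx
= \frac{6}{11}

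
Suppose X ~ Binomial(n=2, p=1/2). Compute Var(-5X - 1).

For X ~ Binomial(n=2, p=1/2):
Var(X) = \frac{1}{2}
Var(-5X - 1) = (-5)² × Var(X) = 25 × \frac{1}{2} = \frac{25}{2}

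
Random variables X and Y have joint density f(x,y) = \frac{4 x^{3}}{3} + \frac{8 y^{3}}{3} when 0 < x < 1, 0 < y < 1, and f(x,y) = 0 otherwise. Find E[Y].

E[Y] = ∫_0^1 ∫_0^1 y × f(x,y) dx dy
= \frac{7}{10}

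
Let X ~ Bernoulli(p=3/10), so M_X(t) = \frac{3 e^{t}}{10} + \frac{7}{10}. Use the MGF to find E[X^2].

To find E[X^2], compute M^(2)(0):
M^(1)(t) = \frac{3 e^{t}}{10}
M^(2)(t) = \frac{3 e^{t}}{10}
M^(2)(0) = \frac{3}{10}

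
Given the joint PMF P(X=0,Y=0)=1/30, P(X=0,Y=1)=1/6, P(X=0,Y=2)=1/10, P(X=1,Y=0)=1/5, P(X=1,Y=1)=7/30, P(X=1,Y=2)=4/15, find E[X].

First find marginal of X:
P(X=0) = 3/10
P(X=1) = 7/10
E[X] = 0 × 3/10 + 1 × 7/10 = 7/10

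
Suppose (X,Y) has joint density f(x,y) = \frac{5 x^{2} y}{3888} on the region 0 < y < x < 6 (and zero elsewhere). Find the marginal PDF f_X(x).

f_X(x) = ∫_0^x \frac{5 x^{2} y}{3888} dy = \frac{5 x^{4}}{7776}
for 0 < x < 6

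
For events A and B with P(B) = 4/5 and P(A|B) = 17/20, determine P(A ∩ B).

By definition, P(A|B) = P(A ∩ B) / P(B)
So P(A ∩ B) = P(A|B) × P(B)
= 17/20 × 4/5
= 17/25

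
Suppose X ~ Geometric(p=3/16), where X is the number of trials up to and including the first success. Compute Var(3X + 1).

For X ~ Geometric(p=3/16), where X is the number of trials up to and including the first success:
Var(X) = \frac{208}{9}
Var(3X + 1) = (3)² × Var(X) = 9 × \frac{208}{9} = 208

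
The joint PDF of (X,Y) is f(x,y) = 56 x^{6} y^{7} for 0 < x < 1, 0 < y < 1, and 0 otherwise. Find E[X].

E[X] = ∫_0^1 ∫_0^1 x × f(x,y) dy dx
= ∫_0^1 ∫_0^1 x × (56 x^{6} y^{7}) dy dx
= \frac{7}{8}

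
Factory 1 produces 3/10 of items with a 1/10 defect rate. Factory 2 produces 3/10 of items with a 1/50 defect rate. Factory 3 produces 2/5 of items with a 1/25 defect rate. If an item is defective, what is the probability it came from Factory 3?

Using Bayes' theorem:
P(F1) = 3/10, P(D|F1) = 1/10
P(F2) = 3/10, P(D|F2) = 1/50
P(F3) = 2/5, P(D|F3) = 1/25
P(D) = P(D|F1)P(F1) + P(D|F2)P(F2) + P(D|F3)P(F3)
     = \frac{13}{250}
P(F3|D) = P(D|F3)P(F3) / P(D)
= \frac{4}{13}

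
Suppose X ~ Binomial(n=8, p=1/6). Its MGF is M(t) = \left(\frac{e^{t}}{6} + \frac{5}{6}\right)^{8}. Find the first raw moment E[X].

To find E[X], compute M^(1)(0):
M^(1)(t) = \frac{4 \left(\frac{e^{t}}{6} + \frac{5}{6}\right)^{7} e^{t}}{3}
M^(1)(0) = \frac{4}{3}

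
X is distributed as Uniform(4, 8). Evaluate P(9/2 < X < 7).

P(9/2 < X < 7) = ∫_{9/2}^{7} f(x) dx
where f(x) = \frac{1}{4}
= \frac{5}{8}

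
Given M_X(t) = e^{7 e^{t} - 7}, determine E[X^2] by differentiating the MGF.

To find E[X^2], compute M^(2)(0):
M^(1)(t) = 7 e^{t} e^{7 e^{t} - 7}
M^(2)(t) = 49 e^{2 t} e^{7 e^{t} - 7} + 7 e^{t} e^{7 e^{t} - 7}
M^(2)(0) = 56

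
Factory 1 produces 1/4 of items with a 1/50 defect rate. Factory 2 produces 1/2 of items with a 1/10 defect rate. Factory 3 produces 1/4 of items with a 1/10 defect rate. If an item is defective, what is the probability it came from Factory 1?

Using Bayes' theorem:
P(F1) = 1/4, P(D|F1) = 1/50
P(F2) = 1/2, P(D|F2) = 1/10
P(F3) = 1/4, P(D|F3) = 1/10
P(D) = P(D|F1)P(F1) + P(D|F2)P(F2) + P(D|F3)P(F3)
     = \frac{2}{25}
P(F1|D) = P(D|F1)P(F1) / P(D)
= \frac{1}{16}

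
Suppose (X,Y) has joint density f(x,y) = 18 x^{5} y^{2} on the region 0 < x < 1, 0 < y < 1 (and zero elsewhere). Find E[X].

E[X] = ∫_0^1 ∫_0^1 x × f(x,y) dy dx
= ∫_0^1 ∫_0^1 x × (18 x^{5} y^{2}) dy dx
= \frac{6}{7}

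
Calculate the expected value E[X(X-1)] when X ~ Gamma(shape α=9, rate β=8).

E[X(X-1)] = E[X² - X] = E[X²] - E[X]
E[X] = \frac{9}{8}
E[X²] = Var(X) + (E[X])² = \frac{9}{64} + (\frac{9}{8})² = \frac{45}{32}
E[X(X-1)] = \frac{45}{32} - \frac{9}{8} = \frac{9}{32}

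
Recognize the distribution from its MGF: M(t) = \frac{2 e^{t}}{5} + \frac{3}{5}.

The MGF M(t) = \frac{2 e^{t}}{5} + \frac{3}{5} is the standard form for the Bernoulli distribution.
Comparing with the known MGF formula identifies: Bernoulli(p=2/5)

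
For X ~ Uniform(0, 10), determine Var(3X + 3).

For X ~ Uniform(0, 10):
Var(X) = \frac{25}{3}
Var(3X + 3) = (3)² × Var(X) = 9 × \frac{25}{3} = 75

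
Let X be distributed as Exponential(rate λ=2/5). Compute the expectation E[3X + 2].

For X ~ Exponential(rate λ=2/5):
E[X] = \frac{5}{2}
E[3X + 2] = 3 × E[X] + 2 = \frac{19}{2}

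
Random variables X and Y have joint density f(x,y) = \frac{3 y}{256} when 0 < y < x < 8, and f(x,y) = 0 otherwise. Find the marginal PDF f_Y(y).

f_Y(y) = ∫_y^8 \frac{3 y}{256} dx = \frac{3 y \left(8 - y\right)}{256}
for 0 < y < 8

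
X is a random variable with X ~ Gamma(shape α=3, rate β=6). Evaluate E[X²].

Using the identity E[X²] = Var(X) + (E[X])²:
E[X] = \frac{1}{2}
Var(X) = \frac{1}{12}
E[X²] = \frac{1}{12} + (\frac{1}{2})²
= \frac{1}{3}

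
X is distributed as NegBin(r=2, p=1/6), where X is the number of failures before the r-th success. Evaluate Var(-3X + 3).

For X ~ NegBin(r=2, p=1/6), where X is the number of failures before the r-th success:
Var(X) = 60
Var(-3X + 3) = (-3)² × Var(X) = 9 × 60 = 540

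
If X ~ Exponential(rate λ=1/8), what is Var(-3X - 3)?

For X ~ Exponential(rate λ=1/8):
Var(X) = 64
Var(-3X - 3) = (-3)² × Var(X) = 9 × 64 = 576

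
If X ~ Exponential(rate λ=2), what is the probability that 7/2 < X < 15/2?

P(7/2 < X < 15/2) = ∫_{7/2}^{15/2} f(x) dx
where f(x) = 2 e^{- 2 x}
= - \frac{1 - e^{8}}{e^{15}}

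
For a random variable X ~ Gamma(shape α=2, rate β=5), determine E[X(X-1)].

E[X(X-1)] = E[X² - X] = E[X²] - E[X]
E[X] = \frac{2}{5}
E[X²] = Var(X) + (E[X])² = \frac{2}{25} + (\frac{2}{5})² = \frac{6}{25}
E[X(X-1)] = \frac{6}{25} - \frac{2}{5} = - \frac{4}{25}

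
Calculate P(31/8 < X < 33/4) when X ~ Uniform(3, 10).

P(31/8 < X < 33/4) = ∫_{31/8}^{33/4} f(x) dx
where f(x) = \frac{1}{7}
= \frac{5}{8}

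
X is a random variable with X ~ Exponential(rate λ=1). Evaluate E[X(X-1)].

E[X(X-1)] = E[X² - X] = E[X²] - E[X]
E[X] = 1
E[X²] = Var(X) + (E[X])² = 1 + (1)² = 2
E[X(X-1)] = 2 - 1 = 1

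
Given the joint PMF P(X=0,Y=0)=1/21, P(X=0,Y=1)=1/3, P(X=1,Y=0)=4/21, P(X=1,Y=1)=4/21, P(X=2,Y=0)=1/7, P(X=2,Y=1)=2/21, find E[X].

First find marginal of X:
P(X=0) = 8/21
P(X=1) = 8/21
P(X=2) = 5/21
E[X] = 0 × 8/21 + 1 × 8/21 + 2 × 5/21 = 6/7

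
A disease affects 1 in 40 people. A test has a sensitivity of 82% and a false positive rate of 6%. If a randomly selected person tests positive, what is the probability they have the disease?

Let D = the rare event, + = positive/flagged.
P(D) = 1/40
P(+|D) = 82/100 = 41/50
P(+|D') = 6/100 = 3/50
P(+) = P(+|D)P(D) + P(+|D')P(D')
     = \frac{41}{50} × \frac{1}{40} + \frac{3}{50} × \frac{39}{40}
     = \frac{79}{1000}
P(D|+) = P(+|D)P(D)/P(+) = \frac{41}{158}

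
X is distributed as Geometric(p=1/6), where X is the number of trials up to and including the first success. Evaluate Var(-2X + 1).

For X ~ Geometric(p=1/6), where X is the number of trials up to and including the first success:
Var(X) = 30
Var(-2X + 1) = (-2)² × Var(X) = 4 × 30 = 120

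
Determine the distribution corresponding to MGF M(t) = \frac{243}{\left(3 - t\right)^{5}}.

The MGF M(t) = \frac{243}{\left(3 - t\right)^{5}} is the standard form for the Gamma distribution.
Comparing with the known MGF formula identifies: Gamma(shape α=5, rate β=3)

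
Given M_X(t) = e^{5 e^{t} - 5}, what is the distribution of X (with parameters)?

The MGF M(t) = e^{5 e^{t} - 5} is the standard form for the Poisson distribution.
Comparing with the known MGF formula identifies: Poisson(λ=5)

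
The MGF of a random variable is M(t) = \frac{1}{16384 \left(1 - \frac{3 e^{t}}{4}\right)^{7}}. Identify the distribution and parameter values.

The MGF M(t) = \frac{1}{16384 \left(1 - \frac{3 e^{t}}{4}\right)^{7}} is the standard form for the NegativeBinomial distribution.
Comparing with the known MGF formula identifies: NegBin(r=7, p=1/4), X = failures before r-th success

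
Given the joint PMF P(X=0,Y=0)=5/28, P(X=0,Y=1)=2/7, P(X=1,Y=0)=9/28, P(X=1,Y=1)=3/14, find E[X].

First find marginal of X:
P(X=0) = 13/28
P(X=1) = 15/28
E[X] = 0 × 13/28 + 1 × 15/28 = 15/28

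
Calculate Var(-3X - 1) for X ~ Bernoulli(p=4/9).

For X ~ Bernoulli(p=4/9):
Var(X) = \frac{20}{81}
Var(-3X - 1) = (-3)² × Var(X) = 9 × \frac{20}{81} = \frac{20}{9}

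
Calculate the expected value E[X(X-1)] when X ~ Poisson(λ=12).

E[X(X-1)] = E[X² - X] = E[X²] - E[X]
E[X] = 12
E[X²] = Var(X) + (E[X])² = 12 + (12)² = 156
E[X(X-1)] = 156 - 12 = 144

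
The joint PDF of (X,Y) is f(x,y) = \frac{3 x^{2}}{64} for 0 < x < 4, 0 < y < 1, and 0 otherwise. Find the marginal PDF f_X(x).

f_X(x) = ∫_0^1 f(x,y) dy
= ∫_0^1 \frac{3 x^{2}}{64} dy
= \frac{3 x^{2}}{64} for 0 < x < 4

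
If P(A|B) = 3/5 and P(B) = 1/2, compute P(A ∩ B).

By definition, P(A|B) = P(A ∩ B) / P(B)
So P(A ∩ B) = P(A|B) × P(B)
= 3/5 × 1/2
= 3/10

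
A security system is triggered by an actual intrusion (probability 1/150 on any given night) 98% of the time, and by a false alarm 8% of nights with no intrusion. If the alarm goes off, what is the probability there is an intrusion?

Let D = the rare event, + = positive/flagged.
P(D) = 1/150
P(+|D) = 98/100 = 49/50
P(+|D') = 8/100 = 2/25
P(+) = P(+|D)P(D) + P(+|D')P(D')
     = \frac{49}{50} × \frac{1}{150} + \frac{2}{25} × \frac{149}{150}
     = \frac{43}{500}
P(D|+) = P(+|D)P(D)/P(+) = \frac{49}{645}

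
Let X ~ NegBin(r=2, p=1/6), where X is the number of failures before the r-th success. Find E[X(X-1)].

E[X(X-1)] = E[X² - X] = E[X²] - E[X]
E[X] = 10
E[X²] = Var(X) + (E[X])² = 60 + (10)² = 160
E[X(X-1)] = 160 - 10 = 150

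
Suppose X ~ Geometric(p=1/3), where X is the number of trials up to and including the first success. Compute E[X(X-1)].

E[X(X-1)] = E[X² - X] = E[X²] - E[X]
E[X] = 3
E[X²] = Var(X) + (E[X])² = 6 + (3)² = 15
E[X(X-1)] = 15 - 3 = 12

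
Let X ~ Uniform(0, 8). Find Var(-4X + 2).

For X ~ Uniform(0, 8):
Var(X) = \frac{16}{3}
Var(-4X + 2) = (-4)² × Var(X) = 16 × \frac{16}{3} = \frac{256}{3}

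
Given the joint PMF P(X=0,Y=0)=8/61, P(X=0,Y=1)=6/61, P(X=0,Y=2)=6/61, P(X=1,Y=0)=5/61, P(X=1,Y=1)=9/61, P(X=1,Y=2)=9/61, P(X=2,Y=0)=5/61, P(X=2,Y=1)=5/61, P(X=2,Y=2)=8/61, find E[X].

First find marginal of X:
P(X=0) = 20/61
P(X=1) = 23/61
P(X=2) = 18/61
E[X] = 0 × 20/61 + 1 × 23/61 + 2 × 18/61 = 59/61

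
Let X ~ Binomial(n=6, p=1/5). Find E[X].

For X ~ Binomial(n=6, p=1/5), the expected value is:
E[X] = \frac{6}{5}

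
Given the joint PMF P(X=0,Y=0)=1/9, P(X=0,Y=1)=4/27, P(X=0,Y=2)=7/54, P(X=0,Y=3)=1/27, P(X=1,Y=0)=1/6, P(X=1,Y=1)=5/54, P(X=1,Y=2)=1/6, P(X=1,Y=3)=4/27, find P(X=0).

P(X=0) = P(X=0,Y=0) + P(X=0,Y=1) + P(X=0,Y=2) + P(X=0,Y=3)
= 1/9 + 4/27 + 7/54 + 1/27
= 23/54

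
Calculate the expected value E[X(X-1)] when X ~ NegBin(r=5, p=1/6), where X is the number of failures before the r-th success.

E[X(X-1)] = E[X² - X] = E[X²] - E[X]
E[X] = 25
E[X²] = Var(X) + (E[X])² = 150 + (25)² = 775
E[X(X-1)] = 775 - 25 = 750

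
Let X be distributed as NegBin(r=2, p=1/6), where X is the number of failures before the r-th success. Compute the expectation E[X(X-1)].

E[X(X-1)] = E[X² - X] = E[X²] - E[X]
E[X] = 10
E[X²] = Var(X) + (E[X])² = 60 + (10)² = 160
E[X(X-1)] = 160 - 10 = 150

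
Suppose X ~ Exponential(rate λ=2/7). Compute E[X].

For X ~ Exponential(rate λ=2/7), the expected value is:
E[X] = \frac{7}{2}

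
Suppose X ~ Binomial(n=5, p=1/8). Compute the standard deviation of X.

For X ~ Binomial(n=5, p=1/8):
Var(X) = \frac{35}{64}
SD(X) = √(Var(X)) = √(\frac{35}{64}) = \frac{\sqrt{35}}{8}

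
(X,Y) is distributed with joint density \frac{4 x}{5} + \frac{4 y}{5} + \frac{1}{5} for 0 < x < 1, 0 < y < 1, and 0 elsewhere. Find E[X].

E[X] = ∫_0^1 ∫_0^1 x × f(x,y) dy dx
= ∫_0^1 ∫_0^1 x × (\frac{4 x}{5} + \frac{4 y}{5} + \frac{1}{5}) dy dx
= \frac{17}{30}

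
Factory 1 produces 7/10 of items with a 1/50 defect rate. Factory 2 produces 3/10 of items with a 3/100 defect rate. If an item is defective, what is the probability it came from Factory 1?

Using Bayes' theorem:
P(F1) = 7/10, P(D|F1) = 1/50
P(F2) = 3/10, P(D|F2) = 3/100
P(D) = P(D|F1)P(F1) + P(D|F2)P(F2)
     = \frac{23}{1000}
P(F1|D) = P(D|F1)P(F1) / P(D)
= \frac{14}{23}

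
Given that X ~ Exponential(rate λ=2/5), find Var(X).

For X ~ Exponential(rate λ=2/5):
Var(X) = \frac{25}{4}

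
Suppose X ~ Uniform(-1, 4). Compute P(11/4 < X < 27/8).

P(11/4 < X < 27/8) = ∫_{11/4}^{27/8} f(x) dx
where f(x) = \frac{1}{5}
= \frac{1}{8}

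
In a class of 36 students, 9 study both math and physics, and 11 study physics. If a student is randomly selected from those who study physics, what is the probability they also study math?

P(A ∩ B) = 9/36 = 1/4
P(B) = 11/36
P(A|B) = P(A ∩ B) / P(B) = (1/4) / (11/36) = 9/11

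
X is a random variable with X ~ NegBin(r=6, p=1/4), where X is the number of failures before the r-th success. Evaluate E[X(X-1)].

E[X(X-1)] = E[X² - X] = E[X²] - E[X]
E[X] = 18
E[X²] = Var(X) + (E[X])² = 72 + (18)² = 396
E[X(X-1)] = 396 - 18 = 378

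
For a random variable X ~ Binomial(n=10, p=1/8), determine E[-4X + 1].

For X ~ Binomial(n=10, p=1/8):
E[X] = \frac{5}{4}
E[-4X + 1] = -4 × E[X] + 1 = -4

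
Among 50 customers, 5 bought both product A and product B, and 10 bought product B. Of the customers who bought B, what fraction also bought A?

P(A ∩ B) = 5/50 = 1/10
P(B) = 10/50 = 1/5
P(A|B) = P(A ∩ B) / P(B) = (1/10) / (1/5) = 1/2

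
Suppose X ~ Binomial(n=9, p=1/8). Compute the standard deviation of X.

For X ~ Binomial(n=9, p=1/8):
Var(X) = \frac{63}{64}
SD(X) = √(Var(X)) = √(\frac{63}{64}) = \frac{3 \sqrt{7}}{8}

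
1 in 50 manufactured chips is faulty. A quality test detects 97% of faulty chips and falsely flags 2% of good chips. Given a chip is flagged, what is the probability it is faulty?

Let D = the rare event, + = positive/flagged.
P(D) = 1/50
P(+|D) = 97/100
P(+|D') = 2/100 = 1/50
P(+) = P(+|D)P(D) + P(+|D')P(D')
     = \frac{97}{100} × \frac{1}{50} + \frac{1}{50} × \frac{49}{50}
     = \frac{39}{1000}
P(D|+) = P(+|D)P(D)/P(+) = \frac{97}{195}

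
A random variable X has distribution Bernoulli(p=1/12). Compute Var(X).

For X ~ Bernoulli(p=1/12):
Var(X) = \frac{11}{144}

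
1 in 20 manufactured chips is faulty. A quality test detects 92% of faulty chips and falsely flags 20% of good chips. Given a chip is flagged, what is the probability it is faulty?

Let D = the rare event, + = positive/flagged.
P(D) = 1/20
P(+|D) = 92/100 = 23/25
P(+|D') = 20/100 = 1/5
P(+) = P(+|D)P(D) + P(+|D')P(D')
     = \frac{23}{25} × \frac{1}{20} + \frac{1}{5} × \frac{19}{20}
     = \frac{59}{250}
P(D|+) = P(+|D)P(D)/P(+) = \frac{23}{118}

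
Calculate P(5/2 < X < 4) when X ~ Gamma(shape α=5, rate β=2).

P(5/2 < X < 4) = ∫_{5/2}^{4} f(x) dx
where f(x) = \frac{4 x^{4} e^{- 2 x}}{3}
= \frac{-2376 + 523 e^{3}}{8 e^{8}}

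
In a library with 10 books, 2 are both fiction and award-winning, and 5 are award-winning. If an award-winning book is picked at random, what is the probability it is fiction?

P(A ∩ B) = 2/10 = 1/5
P(B) = 5/10 = 1/2
P(A|B) = P(A ∩ B) / P(B) = (1/5) / (1/2) = 2/5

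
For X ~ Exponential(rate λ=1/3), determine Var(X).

For X ~ Exponential(rate λ=1/3):
Var(X) = 9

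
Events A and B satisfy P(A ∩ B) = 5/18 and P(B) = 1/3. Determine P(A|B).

P(A|B) = P(A ∩ B) / P(B)
= (5/18) / (1/3)
= 5/6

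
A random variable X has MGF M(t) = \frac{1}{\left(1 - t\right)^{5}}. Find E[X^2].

To find E[X^2], compute M^(2)(0):
M^(1)(t) = \frac{5}{\left(1 - t\right)^{6}}
M^(2)(t) = \frac{30}{\left(1 - t\right)^{7}}
M^(2)(0) = 30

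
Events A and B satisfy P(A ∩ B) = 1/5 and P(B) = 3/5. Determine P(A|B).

P(A|B) = P(A ∩ B) / P(B)
= (1/5) / (3/5)
= 1/3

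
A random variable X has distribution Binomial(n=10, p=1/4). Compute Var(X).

For X ~ Binomial(n=10, p=1/4):
Var(X) = \frac{15}{8}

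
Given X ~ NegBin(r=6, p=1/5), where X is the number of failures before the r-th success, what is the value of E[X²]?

Using the identity E[X²] = Var(X) + (E[X])²:
E[X] = 24
Var(X) = 120
E[X²] = 120 + (24)²
= 696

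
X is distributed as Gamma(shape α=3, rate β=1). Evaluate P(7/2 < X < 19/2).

P(7/2 < X < 19/2) = ∫_{7/2}^{19/2} f(x) dx
where f(x) = \frac{x^{2} e^{- x}}{2}
= \frac{5 \left(-89 + 17 e^{6}\right)}{8 e^{\frac{19}{2}}}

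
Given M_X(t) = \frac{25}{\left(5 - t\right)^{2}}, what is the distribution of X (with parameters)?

The MGF M(t) = \frac{25}{\left(5 - t\right)^{2}} is the standard form for the Gamma distribution.
Comparing with the known MGF formula identifies: Gamma(shape α=2, rate β=5)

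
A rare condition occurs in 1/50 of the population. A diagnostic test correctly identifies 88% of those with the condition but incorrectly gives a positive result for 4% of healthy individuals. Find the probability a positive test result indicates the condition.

Let D = the rare event, + = positive/flagged.
P(D) = 1/50
P(+|D) = 88/100 = 22/25
P(+|D') = 4/100 = 1/25
P(+) = P(+|D)P(D) + P(+|D')P(D')
     = \frac{22}{25} × \frac{1}{50} + \frac{1}{25} × \frac{49}{50}
     = \frac{71}{1250}
P(D|+) = P(+|D)P(D)/P(+) = \frac{22}{71}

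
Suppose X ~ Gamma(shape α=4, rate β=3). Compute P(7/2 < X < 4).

P(7/2 < X < 4) = ∫_{7/2}^{4} f(x) dx
where f(x) = \frac{27 x^{3} e^{- 3 x}}{2}
= - \frac{373}{e^{12}} + \frac{4153}{16 e^{\frac{21}{2}}}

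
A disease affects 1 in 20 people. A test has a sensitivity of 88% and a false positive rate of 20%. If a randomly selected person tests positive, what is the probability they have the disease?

Let D = the rare event, + = positive/flagged.
P(D) = 1/20
P(+|D) = 88/100 = 22/25
P(+|D') = 20/100 = 1/5
P(+) = P(+|D)P(D) + P(+|D')P(D')
     = \frac{22}{25} × \frac{1}{20} + \frac{1}{5} × \frac{19}{20}
     = \frac{117}{500}
P(D|+) = P(+|D)P(D)/P(+) = \frac{22}{117}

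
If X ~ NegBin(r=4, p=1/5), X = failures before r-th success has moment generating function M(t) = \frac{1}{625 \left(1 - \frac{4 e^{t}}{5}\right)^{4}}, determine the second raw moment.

To find E[X^2], compute M^(2)(0):
M^(1)(t) = \frac{16 e^{t}}{3125 \left(1 - \frac{4 e^{t}}{5}\right)^{5}}
M^(2)(t) = \frac{16 e^{t}}{3125 \left(1 - \frac{4 e^{t}}{5}\right)^{5}} + \frac{64 e^{2 t}}{3125 \left(1 - \frac{4 e^{t}}{5}\right)^{6}}
M^(2)(0) = 336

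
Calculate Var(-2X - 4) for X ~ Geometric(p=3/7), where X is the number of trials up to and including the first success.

For X ~ Geometric(p=3/7), where X is the number of trials up to and including the first success:
Var(X) = \frac{28}{9}
Var(-2X - 4) = (-2)² × Var(X) = 4 × \frac{28}{9} = \frac{112}{9}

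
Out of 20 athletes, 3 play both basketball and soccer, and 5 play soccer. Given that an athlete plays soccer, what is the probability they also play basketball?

P(A ∩ B) = 3/20
P(B) = 5/20 = 1/4
P(A|B) = P(A ∩ B) / P(B) = (3/20) / (1/4) = 3/5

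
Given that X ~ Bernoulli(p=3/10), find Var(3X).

For X ~ Bernoulli(p=3/10):
Var(X) = \frac{21}{100}
Var(3X) = (3)² × Var(X) = 9 × \frac{21}{100} = \frac{189}{100}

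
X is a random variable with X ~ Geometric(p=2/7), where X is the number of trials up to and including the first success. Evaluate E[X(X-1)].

E[X(X-1)] = E[X² - X] = E[X²] - E[X]
E[X] = \frac{7}{2}
E[X²] = Var(X) + (E[X])² = \frac{35}{4} + (\frac{7}{2})² = 21
E[X(X-1)] = 21 - \frac{7}{2} = \frac{35}{2}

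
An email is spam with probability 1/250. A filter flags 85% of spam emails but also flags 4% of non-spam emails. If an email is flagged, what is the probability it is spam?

Let D = the rare event, + = positive/flagged.
P(D) = 1/250
P(+|D) = 85/100 = 17/20
P(+|D') = 4/100 = 1/25
P(+) = P(+|D)P(D) + P(+|D')P(D')
     = \frac{17}{20} × \frac{1}{250} + \frac{1}{25} × \frac{249}{250}
     = \frac{1081}{25000}
P(D|+) = P(+|D)P(D)/P(+) = \frac{85}{1081}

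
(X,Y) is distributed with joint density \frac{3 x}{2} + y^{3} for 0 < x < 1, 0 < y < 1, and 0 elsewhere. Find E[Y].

E[Y] = ∫_0^1 ∫_0^1 y × f(x,y) dx dy
= \frac{23}{40}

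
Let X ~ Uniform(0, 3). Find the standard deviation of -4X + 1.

For X ~ Uniform(0, 3):
Var(X) = \frac{3}{4}
SD(X) = √(Var(X)) = √(\frac{3}{4}) = \frac{\sqrt{3}}{2}
SD(-4X + 1) = |-4| × SD(X) = 4 × \frac{\sqrt{3}}{2} = 2 \sqrt{3}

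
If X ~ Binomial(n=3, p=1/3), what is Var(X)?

For X ~ Binomial(n=3, p=1/3):
Var(X) = \frac{2}{3}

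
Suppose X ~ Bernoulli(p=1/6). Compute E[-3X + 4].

For X ~ Bernoulli(p=1/6):
E[X] = \frac{1}{6}
E[-3X + 4] = -3 × E[X] + 4 = \frac{7}{2}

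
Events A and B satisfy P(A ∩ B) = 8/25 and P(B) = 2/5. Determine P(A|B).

P(A|B) = P(A ∩ B) / P(B)
= (8/25) / (2/5)
= 4/5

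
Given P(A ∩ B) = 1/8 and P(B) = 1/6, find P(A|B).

P(A|B) = P(A ∩ B) / P(B)
= (1/8) / (1/6)
= 3/4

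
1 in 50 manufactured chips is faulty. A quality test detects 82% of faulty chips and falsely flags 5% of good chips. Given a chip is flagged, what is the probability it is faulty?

Let D = the rare event, + = positive/flagged.
P(D) = 1/50
P(+|D) = 82/100 = 41/50
P(+|D') = 5/100 = 1/20
P(+) = P(+|D)P(D) + P(+|D')P(D')
     = \frac{41}{50} × \frac{1}{50} + \frac{1}{20} × \frac{49}{50}
     = \frac{327}{5000}
P(D|+) = P(+|D)P(D)/P(+) = \frac{82}{327}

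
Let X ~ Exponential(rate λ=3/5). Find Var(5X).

For X ~ Exponential(rate λ=3/5):
Var(X) = \frac{25}{9}
Var(5X) = (5)² × Var(X) = 25 × \frac{25}{9} = \frac{625}{9}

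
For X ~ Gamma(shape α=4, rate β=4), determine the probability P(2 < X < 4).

P(2 < X < 4) = ∫_{2}^{4} f(x) dx
where f(x) = \frac{128 x^{3} e^{- 4 x}}{3}
= \frac{-2483 + 379 e^{8}}{3 e^{16}}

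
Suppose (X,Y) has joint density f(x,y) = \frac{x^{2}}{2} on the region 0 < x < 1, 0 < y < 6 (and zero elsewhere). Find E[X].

f_X(x) = ∫_0^6 \frac{x^{2}}{2} dy = 3 x^{2}
E[X] = ∫_0^1 x × (3 x^{2}) dx = \frac{3}{4}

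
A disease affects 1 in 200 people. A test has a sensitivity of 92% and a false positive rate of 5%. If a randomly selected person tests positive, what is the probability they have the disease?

Let D = the rare event, + = positive/flagged.
P(D) = 1/200
P(+|D) = 92/100 = 23/25
P(+|D') = 5/100 = 1/20
P(+) = P(+|D)P(D) + P(+|D')P(D')
     = \frac{23}{25} × \frac{1}{200} + \frac{1}{20} × \frac{199}{200}
     = \frac{1087}{20000}
P(D|+) = P(+|D)P(D)/P(+) = \frac{92}{1087}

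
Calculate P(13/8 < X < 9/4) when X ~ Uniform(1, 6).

P(13/8 < X < 9/4) = ∫_{13/8}^{9/4} f(x) dx
where f(x) = \frac{1}{5}
= \frac{1}{8}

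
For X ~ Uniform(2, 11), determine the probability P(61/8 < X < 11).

P(61/8 < X < 11) = ∫_{61/8}^{11} f(x) dx
where f(x) = \frac{1}{9}
= \frac{3}{8}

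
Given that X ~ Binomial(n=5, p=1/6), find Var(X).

For X ~ Binomial(n=5, p=1/6):
Var(X) = \frac{25}{36}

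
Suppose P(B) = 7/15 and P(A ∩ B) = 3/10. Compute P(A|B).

P(A|B) = P(A ∩ B) / P(B)
= (3/10) / (7/15)
= 9/14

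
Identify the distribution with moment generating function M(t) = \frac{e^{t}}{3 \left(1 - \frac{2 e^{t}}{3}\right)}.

The MGF M(t) = \frac{e^{t}}{3 \left(1 - \frac{2 e^{t}}{3}\right)} is the standard form for the Geometric distribution.
Comparing with the known MGF formula identifies: Geometric(p=1/3), X = trial number of first success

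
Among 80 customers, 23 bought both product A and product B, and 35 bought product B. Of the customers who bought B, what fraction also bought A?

P(A ∩ B) = 23/80
P(B) = 35/80 = 7/16
P(A|B) = P(A ∩ B) / P(B) = (23/80) / (7/16) = 23/35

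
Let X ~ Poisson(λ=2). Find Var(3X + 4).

For X ~ Poisson(λ=2):
Var(X) = 2
Var(3X + 4) = (3)² × Var(X) = 9 × 2 = 18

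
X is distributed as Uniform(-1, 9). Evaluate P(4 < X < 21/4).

P(4 < X < 21/4) = ∫_{4}^{21/4} f(x) dx
where f(x) = \frac{1}{10}
= \frac{1}{8}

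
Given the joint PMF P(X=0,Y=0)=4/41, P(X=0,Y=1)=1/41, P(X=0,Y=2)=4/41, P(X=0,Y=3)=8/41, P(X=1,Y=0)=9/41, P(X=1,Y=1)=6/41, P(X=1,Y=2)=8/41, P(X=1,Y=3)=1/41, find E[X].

First find marginal of X:
P(X=0) = 17/41
P(X=1) = 24/41
E[X] = 0 × 17/41 + 1 × 24/41 = 24/41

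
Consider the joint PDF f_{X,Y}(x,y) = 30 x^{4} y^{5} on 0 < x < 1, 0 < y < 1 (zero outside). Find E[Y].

E[Y] = ∫_0^1 ∫_0^1 y × f(x,y) dx dy
= \frac{6}{7}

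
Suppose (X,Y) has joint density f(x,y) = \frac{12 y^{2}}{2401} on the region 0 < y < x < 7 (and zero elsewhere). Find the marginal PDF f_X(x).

f_X(x) = ∫_0^x \frac{12 y^{2}}{2401} dy = \frac{4 x^{3}}{2401}
for 0 < x < 7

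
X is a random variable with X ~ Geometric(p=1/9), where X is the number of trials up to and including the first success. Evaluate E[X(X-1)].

E[X(X-1)] = E[X² - X] = E[X²] - E[X]
E[X] = 9
E[X²] = Var(X) + (E[X])² = 72 + (9)² = 153
E[X(X-1)] = 153 - 9 = 144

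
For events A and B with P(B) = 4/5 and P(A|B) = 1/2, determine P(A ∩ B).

By definition, P(A|B) = P(A ∩ B) / P(B)
So P(A ∩ B) = P(A|B) × P(B)
= 1/2 × 4/5
= 2/5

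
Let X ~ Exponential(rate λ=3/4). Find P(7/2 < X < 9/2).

P(7/2 < X < 9/2) = ∫_{7/2}^{9/2} f(x) dx
where f(x) = \frac{3 e^{- \frac{3 x}{4}}}{4}
= - \frac{1 - e^{\frac{3}{4}}}{e^{\frac{27}{8}}}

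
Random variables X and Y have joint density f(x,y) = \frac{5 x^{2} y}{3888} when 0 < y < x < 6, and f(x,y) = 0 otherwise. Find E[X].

f_X(x) = ∫_0^x \frac{5 x^{2} y}{3888} dy = \frac{5 x^{4}}{7776}
E[X] = ∫_0^6 x × (\frac{5 x^{4}}{7776}) dx = 5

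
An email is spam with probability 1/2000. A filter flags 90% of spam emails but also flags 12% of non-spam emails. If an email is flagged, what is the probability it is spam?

Let D = the rare event, + = positive/flagged.
P(D) = 1/2000
P(+|D) = 90/100 = 9/10
P(+|D') = 12/100 = 3/25
P(+) = P(+|D)P(D) + P(+|D')P(D')
     = \frac{9}{10} × \frac{1}{2000} + \frac{3}{25} × \frac{1999}{2000}
     = \frac{12039}{100000}
P(D|+) = P(+|D)P(D)/P(+) = \frac{15}{4013}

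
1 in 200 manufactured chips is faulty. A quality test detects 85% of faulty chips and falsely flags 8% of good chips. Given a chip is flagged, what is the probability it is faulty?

Let D = the rare event, + = positive/flagged.
P(D) = 1/200
P(+|D) = 85/100 = 17/20
P(+|D') = 8/100 = 2/25
P(+) = P(+|D)P(D) + P(+|D')P(D')
     = \frac{17}{20} × \frac{1}{200} + \frac{2}{25} × \frac{199}{200}
     = \frac{1677}{20000}
P(D|+) = P(+|D)P(D)/P(+) = \frac{85}{1677}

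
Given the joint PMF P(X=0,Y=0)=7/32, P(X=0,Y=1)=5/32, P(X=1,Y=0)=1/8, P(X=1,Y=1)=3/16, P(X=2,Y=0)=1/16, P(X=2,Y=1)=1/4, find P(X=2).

P(X=2) = P(X=2,Y=0) + P(X=2,Y=1)
= 1/16 + 1/4
= 5/16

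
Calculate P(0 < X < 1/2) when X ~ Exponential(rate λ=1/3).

P(0 < X < 1/2) = ∫_{0}^{1/2} f(x) dx
where f(x) = \frac{e^{- \frac{x}{3}}}{3}
= 1 - e^{- \frac{1}{6}}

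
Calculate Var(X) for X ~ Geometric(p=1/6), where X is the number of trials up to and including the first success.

For X ~ Geometric(p=1/6), where X is the number of trials up to and including the first success:
Var(X) = 30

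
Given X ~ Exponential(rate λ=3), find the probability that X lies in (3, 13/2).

P(3 < X < 13/2) = ∫_{3}^{13/2} f(x) dx
where f(x) = 3 e^{- 3 x}
= - \frac{1}{e^{\frac{39}{2}}} + e^{-9}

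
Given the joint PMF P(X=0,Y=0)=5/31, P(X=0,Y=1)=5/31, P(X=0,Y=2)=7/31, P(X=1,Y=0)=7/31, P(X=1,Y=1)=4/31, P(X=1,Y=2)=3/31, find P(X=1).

P(X=1) = P(X=1,Y=0) + P(X=1,Y=1) + P(X=1,Y=2)
= 7/31 + 4/31 + 3/31
= 14/31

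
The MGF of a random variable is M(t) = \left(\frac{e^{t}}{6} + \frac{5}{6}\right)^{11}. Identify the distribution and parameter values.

The MGF M(t) = \left(\frac{e^{t}}{6} + \frac{5}{6}\right)^{11} is the standard form for the Binomial distribution.
Comparing with the known MGF formula identifies: Binomial(n=11, p=1/6)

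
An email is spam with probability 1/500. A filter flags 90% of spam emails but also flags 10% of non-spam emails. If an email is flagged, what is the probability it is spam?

Let D = the rare event, + = positive/flagged.
P(D) = 1/500
P(+|D) = 90/100 = 9/10
P(+|D') = 10/100 = 1/10
P(+) = P(+|D)P(D) + P(+|D')P(D')
     = \frac{9}{10} × \frac{1}{500} + \frac{1}{10} × \frac{499}{500}
     = \frac{127}{1250}
P(D|+) = P(+|D)P(D)/P(+) = \frac{9}{508}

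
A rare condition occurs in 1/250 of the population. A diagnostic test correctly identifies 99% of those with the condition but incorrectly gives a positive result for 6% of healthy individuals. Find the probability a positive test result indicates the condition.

Let D = the rare event, + = positive/flagged.
P(D) = 1/250
P(+|D) = 99/100
P(+|D') = 6/100 = 3/50
P(+) = P(+|D)P(D) + P(+|D')P(D')
     = \frac{99}{100} × \frac{1}{250} + \frac{3}{50} × \frac{249}{250}
     = \frac{1593}{25000}
P(D|+) = P(+|D)P(D)/P(+) = \frac{11}{177}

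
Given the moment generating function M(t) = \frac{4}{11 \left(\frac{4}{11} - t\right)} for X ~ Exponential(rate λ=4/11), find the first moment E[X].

To find E[X], compute M^(1)(0):
M^(1)(t) = \frac{4}{11 \left(\frac{4}{11} - t\right)^{2}}
M^(1)(0) = \frac{11}{4}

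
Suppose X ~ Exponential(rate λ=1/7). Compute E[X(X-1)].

E[X(X-1)] = E[X² - X] = E[X²] - E[X]
E[X] = 7
E[X²] = Var(X) + (E[X])² = 49 + (7)² = 98
E[X(X-1)] = 98 - 7 = 91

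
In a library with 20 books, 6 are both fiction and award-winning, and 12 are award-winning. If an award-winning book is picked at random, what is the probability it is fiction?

P(A ∩ B) = 6/20 = 3/10
P(B) = 12/20 = 3/5
P(A|B) = P(A ∩ B) / P(B) = (3/10) / (3/5) = 1/2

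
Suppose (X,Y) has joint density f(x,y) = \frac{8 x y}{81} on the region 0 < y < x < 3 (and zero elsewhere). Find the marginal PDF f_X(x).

f_X(x) = ∫_0^x \frac{8 x y}{81} dy = \frac{4 x^{3}}{81}
for 0 < x < 3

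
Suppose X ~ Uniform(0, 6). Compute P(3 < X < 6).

P(3 < X < 6) = ∫_{3}^{6} f(x) dx
where f(x) = \frac{1}{6}
= \frac{1}{2}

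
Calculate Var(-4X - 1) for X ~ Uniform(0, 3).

For X ~ Uniform(0, 3):
Var(X) = \frac{3}{4}
Var(-4X - 1) = (-4)² × Var(X) = 16 × \frac{3}{4} = 12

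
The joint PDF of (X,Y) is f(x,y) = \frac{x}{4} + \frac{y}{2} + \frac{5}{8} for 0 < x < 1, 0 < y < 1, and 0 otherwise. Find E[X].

E[X] = ∫_0^1 ∫_0^1 x × f(x,y) dy dx
= ∫_0^1 ∫_0^1 x × (\frac{x}{4} + \frac{y}{2} + \frac{5}{8}) dy dx
= \frac{25}{48}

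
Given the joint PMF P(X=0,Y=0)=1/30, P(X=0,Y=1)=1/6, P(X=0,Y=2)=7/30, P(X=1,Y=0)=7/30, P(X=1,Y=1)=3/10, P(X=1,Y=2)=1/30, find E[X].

First find marginal of X:
P(X=0) = 13/30
P(X=1) = 17/30
E[X] = 0 × 13/30 + 1 × 17/30 = 17/30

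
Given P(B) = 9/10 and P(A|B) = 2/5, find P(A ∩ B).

By definition, P(A|B) = P(A ∩ B) / P(B)
So P(A ∩ B) = P(A|B) × P(B)
= 2/5 × 9/10
= 9/25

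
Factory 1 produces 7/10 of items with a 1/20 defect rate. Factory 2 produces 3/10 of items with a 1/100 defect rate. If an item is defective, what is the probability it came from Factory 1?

Using Bayes' theorem:
P(F1) = 7/10, P(D|F1) = 1/20
P(F2) = 3/10, P(D|F2) = 1/100
P(D) = P(D|F1)P(F1) + P(D|F2)P(F2)
     = \frac{19}{500}
P(F1|D) = P(D|F1)P(F1) / P(D)
= \frac{35}{38}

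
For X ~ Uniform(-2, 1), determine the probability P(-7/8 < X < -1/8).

P(-7/8 < X < -1/8) = ∫_{-7/8}^{-1/8} f(x) dx
where f(x) = \frac{1}{3}
= \frac{1}{4}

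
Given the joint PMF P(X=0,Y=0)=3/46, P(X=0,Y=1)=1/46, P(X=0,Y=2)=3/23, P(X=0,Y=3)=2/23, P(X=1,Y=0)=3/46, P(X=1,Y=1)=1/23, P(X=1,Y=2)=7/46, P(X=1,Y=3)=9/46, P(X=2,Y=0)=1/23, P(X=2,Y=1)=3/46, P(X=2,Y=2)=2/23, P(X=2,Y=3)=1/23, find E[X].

First find marginal of X:
P(X=0) = 7/23
P(X=1) = 21/46
P(X=2) = 11/46
E[X] = 0 × 7/23 + 1 × 21/46 + 2 × 11/46 = 43/46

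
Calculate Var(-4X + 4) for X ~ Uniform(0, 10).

For X ~ Uniform(0, 10):
Var(X) = \frac{25}{3}
Var(-4X + 4) = (-4)² × Var(X) = 16 × \frac{25}{3} = \frac{400}{3}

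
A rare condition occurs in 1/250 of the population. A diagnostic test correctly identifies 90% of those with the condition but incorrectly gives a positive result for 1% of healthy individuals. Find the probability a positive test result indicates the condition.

Let D = the rare event, + = positive/flagged.
P(D) = 1/250
P(+|D) = 90/100 = 9/10
P(+|D') = 1/100
P(+) = P(+|D)P(D) + P(+|D')P(D')
     = \frac{9}{10} × \frac{1}{250} + \frac{1}{100} × \frac{249}{250}
     = \frac{339}{25000}
P(D|+) = P(+|D)P(D)/P(+) = \frac{30}{113}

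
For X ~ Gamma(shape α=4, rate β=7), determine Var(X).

For X ~ Gamma(shape α=4, rate β=7):
Var(X) = \frac{4}{49}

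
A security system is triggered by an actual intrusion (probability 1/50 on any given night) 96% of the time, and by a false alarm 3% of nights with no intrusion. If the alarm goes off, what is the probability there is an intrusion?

Let D = the rare event, + = positive/flagged.
P(D) = 1/50
P(+|D) = 96/100 = 24/25
P(+|D') = 3/100
P(+) = P(+|D)P(D) + P(+|D')P(D')
     = \frac{24}{25} × \frac{1}{50} + \frac{3}{100} × \frac{49}{50}
     = \frac{243}{5000}
P(D|+) = P(+|D)P(D)/P(+) = \frac{32}{81}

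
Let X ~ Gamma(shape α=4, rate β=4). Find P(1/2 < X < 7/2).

P(1/2 < X < 7/2) = ∫_{1/2}^{7/2} f(x) dx
where f(x) = \frac{128 x^{3} e^{- 4 x}}{3}
= \frac{-1711 + 19 e^{12}}{3 e^{14}}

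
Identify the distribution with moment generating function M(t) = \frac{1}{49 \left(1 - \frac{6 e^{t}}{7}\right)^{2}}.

The MGF M(t) = \frac{1}{49 \left(1 - \frac{6 e^{t}}{7}\right)^{2}} is the standard form for the NegativeBinomial distribution.
Comparing with the known MGF formula identifies: NegBin(r=2, p=1/7), X = failures before r-th success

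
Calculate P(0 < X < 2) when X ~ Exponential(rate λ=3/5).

P(0 < X < 2) = ∫_{0}^{2} f(x) dx
where f(x) = \frac{3 e^{- \frac{3 x}{5}}}{5}
= 1 - e^{- \frac{6}{5}}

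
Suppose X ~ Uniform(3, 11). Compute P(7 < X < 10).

P(7 < X < 10) = ∫_{7}^{10} f(x) dx
where f(x) = \frac{1}{8}
= \frac{3}{8}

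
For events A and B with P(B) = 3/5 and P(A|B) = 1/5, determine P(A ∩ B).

By definition, P(A|B) = P(A ∩ B) / P(B)
So P(A ∩ B) = P(A|B) × P(B)
= 1/5 × 3/5
= 3/25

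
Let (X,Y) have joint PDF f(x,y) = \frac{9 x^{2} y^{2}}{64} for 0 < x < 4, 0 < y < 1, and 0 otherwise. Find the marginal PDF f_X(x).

f_X(x) = ∫_0^1 f(x,y) dy
= ∫_0^1 \frac{9 x^{2} y^{2}}{64} dy
= \frac{3 x^{2}}{64} for 0 < x < 4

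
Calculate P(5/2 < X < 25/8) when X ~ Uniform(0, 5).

P(5/2 < X < 25/8) = ∫_{5/2}^{25/8} f(x) dx
where f(x) = \frac{1}{5}
= \frac{1}{8}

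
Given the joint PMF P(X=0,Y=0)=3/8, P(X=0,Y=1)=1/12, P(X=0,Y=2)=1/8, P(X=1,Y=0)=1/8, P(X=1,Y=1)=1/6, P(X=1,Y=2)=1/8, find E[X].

First find marginal of X:
P(X=0) = 7/12
P(X=1) = 5/12
E[X] = 0 × 7/12 + 1 × 5/12 = 5/12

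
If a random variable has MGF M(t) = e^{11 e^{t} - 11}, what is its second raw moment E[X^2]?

To find E[X^2], compute M^(2)(0):
M^(1)(t) = 11 e^{t} e^{11 e^{t} - 11}
M^(2)(t) = 121 e^{2 t} e^{11 e^{t} - 11} + 11 e^{t} e^{11 e^{t} - 11}
M^(2)(0) = 132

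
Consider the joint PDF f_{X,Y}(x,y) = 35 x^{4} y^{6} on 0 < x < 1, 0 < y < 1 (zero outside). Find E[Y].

E[Y] = ∫_0^1 ∫_0^1 y × f(x,y) dx dy
= \frac{7}{8}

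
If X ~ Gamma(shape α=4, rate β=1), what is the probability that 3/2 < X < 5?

P(3/2 < X < 5) = ∫_{3/2}^{5} f(x) dx
where f(x) = \frac{x^{3} e^{- x}}{6}
= - \frac{118}{3 e^{5}} + \frac{67}{16 e^{\frac{3}{2}}}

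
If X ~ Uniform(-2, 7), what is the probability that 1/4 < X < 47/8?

P(1/4 < X < 47/8) = ∫_{1/4}^{47/8} f(x) dx
where f(x) = \frac{1}{9}
= \frac{5}{8}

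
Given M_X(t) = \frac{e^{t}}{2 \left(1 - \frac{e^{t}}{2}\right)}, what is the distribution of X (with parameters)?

The MGF M(t) = \frac{e^{t}}{2 \left(1 - \frac{e^{t}}{2}\right)} is the standard form for the Geometric distribution.
Comparing with the known MGF formula identifies: Geometric(p=1/2), X = trial number of first success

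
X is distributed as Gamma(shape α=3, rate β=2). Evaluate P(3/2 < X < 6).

P(3/2 < X < 6) = ∫_{3/2}^{6} f(x) dx
where f(x) = 4 x^{2} e^{- 2 x}
= \frac{17 \left(-10 + e^{9}\right)}{2 e^{12}}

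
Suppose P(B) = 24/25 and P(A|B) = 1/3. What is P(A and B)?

By definition, P(A|B) = P(A ∩ B) / P(B)
So P(A ∩ B) = P(A|B) × P(B)
= 1/3 × 24/25
= 8/25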